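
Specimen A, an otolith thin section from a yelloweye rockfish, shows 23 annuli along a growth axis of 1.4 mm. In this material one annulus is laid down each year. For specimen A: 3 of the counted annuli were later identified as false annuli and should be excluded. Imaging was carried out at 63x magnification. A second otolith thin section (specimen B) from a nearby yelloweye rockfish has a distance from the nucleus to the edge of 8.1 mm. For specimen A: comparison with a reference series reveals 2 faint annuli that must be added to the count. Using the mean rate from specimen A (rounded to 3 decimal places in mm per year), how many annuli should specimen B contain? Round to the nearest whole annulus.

127 annuli

Specimen A: true annulus count = 23 − 3 + 2 = 22.
A: 1.4 mm over 22 years gives 1.4 / 22 ≈ 0.064 mm/yr.
B spans 8.1 / 0.064 = 126.56 years ≈ 127 annuli.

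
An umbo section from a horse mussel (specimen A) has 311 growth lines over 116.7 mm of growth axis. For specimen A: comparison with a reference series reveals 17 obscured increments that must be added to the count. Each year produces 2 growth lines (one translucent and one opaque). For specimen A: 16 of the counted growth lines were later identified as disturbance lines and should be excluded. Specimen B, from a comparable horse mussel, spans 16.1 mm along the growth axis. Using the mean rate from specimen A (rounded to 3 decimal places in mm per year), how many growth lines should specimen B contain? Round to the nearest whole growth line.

Specimen A: after corrections the count is 311 − 16 + 17 = 312 growth lines.
Specimen A: with 2 growth lines per year, 312 / 2 = 156 years.
A: Extension rate ≈ 116.7 / 156 = 0.748 mm per year.
B spans 16.1 / 0.748 = 21.52 years; at 2 growth lines per year that is 21.52 × 2 ≈ 43 growth lines.

43 growth lines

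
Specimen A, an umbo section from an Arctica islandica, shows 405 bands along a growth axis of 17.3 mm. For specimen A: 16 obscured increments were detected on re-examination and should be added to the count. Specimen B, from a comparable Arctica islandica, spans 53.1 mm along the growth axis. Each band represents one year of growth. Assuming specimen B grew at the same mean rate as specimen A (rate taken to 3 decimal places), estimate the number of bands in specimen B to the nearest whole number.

1295 bands

Specimen A: adjusted count: 405 + 16 = 421 bands.
A: Mean rate = 17.3 mm / 421 years ≈ 0.041 mm/year.
B spans 53.1 / 0.041 = 1295.12 years ≈ 1295 bands.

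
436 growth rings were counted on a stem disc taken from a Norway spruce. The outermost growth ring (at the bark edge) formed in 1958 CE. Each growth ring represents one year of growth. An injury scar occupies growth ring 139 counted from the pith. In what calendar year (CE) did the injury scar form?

1661 CE

Between growth ring 139 and the bark edge there are 436 − 139 = 297 growth rings.
Counting back 297 years from 1958 CE places the injury scar in 1958 − 297 = 1661 CE.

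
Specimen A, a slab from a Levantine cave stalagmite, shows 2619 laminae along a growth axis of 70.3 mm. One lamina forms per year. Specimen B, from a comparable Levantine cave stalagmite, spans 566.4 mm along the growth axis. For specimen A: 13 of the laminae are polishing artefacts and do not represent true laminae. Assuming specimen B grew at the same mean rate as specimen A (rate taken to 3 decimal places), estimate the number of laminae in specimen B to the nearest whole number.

20978 laminae

Specimen A: correcting the raw count gives 2619 − 13 = 2606 true laminae.
A: Extension rate ≈ 70.3 / 2606 = 0.027 mm/year.
Specimen B: 566.4 mm / 0.027 mm per year = 20977.78 years ≈ 20978 laminae.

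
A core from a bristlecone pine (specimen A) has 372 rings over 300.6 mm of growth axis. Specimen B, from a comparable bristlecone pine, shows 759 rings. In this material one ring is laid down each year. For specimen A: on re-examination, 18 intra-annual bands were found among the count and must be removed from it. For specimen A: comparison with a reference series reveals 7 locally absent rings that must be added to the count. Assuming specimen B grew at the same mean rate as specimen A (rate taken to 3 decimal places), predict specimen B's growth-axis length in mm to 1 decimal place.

Specimen A: adjusted count: 372 − 18 + 7 = 361 rings.
A: 300.6 mm over 361 years gives 300.6 / 361 ≈ 0.833 mm/yr.
B's length ≈ 0.833 × 759 = 632.2 mm.

632.2 mm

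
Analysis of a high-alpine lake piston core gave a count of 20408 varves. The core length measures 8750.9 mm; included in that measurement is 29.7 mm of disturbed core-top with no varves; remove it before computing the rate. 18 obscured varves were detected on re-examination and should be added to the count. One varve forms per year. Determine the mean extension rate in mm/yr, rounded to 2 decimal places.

True varve count = 20408 + 18 = 20426.
The growth record spans 8750.9 − 29.7 = 8721.2 mm.
Extension rate ≈ 8721.2 / 20426 = 0.43 mm/yr.

0.43 mm/yr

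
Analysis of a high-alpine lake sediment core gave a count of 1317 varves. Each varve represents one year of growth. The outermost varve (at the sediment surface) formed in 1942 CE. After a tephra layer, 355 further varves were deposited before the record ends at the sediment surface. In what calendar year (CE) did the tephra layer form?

1587 CE

355 varves post-date the tephra layer.
The varve at the sediment surface is 1942 CE, so the tephra layer dates to 1942 − 355 = 1587 CE.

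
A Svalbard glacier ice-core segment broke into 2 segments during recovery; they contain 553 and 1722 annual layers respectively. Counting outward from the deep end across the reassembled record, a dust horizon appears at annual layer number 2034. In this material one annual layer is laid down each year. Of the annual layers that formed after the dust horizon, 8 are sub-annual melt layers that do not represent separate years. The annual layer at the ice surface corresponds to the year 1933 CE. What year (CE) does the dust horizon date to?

Total annual layers = 553 + 1722 = 2275.
2275 − 2034 = 241 annual layers lie beyond the dust horizon toward the ice surface.
Excluding 8 false annual layers: 241 − 8 = 233.
Counting back 233 years from 1933 CE places the dust horizon in 1933 − 233 = 1700 CE.

1700 CE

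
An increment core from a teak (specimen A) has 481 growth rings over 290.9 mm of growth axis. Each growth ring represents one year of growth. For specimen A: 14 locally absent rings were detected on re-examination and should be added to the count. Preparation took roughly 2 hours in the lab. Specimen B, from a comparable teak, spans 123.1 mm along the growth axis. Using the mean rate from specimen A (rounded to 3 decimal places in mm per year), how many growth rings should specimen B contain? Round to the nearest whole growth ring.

Specimen A: true growth ring count = 481 + 14 = 495.
A: Extension rate ≈ 290.9 / 495 = 0.588 mm/yr.
B spans 123.1 / 0.588 = 209.35 years ≈ 209 growth rings.

209 growth rings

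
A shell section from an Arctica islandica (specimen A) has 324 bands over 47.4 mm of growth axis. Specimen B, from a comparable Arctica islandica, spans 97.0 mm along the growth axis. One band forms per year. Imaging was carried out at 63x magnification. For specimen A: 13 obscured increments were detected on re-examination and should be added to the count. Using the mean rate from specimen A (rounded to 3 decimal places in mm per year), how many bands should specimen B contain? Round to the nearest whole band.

688 bands

Specimen A: after corrections the count is 324 + 13 = 337 bands.
A: Extension rate ≈ 47.4 / 337 = 0.141 mm/year.
Specimen B: 97.0 mm / 0.141 mm per year = 687.94 years ≈ 688 bands.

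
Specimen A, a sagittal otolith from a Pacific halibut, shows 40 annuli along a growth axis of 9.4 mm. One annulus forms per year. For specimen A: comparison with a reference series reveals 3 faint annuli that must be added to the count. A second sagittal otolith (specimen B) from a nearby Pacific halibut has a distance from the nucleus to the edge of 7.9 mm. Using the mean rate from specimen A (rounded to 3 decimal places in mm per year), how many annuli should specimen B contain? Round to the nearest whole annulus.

Specimen A: after corrections the count is 40 + 3 = 43 annuli.
A: 9.4 mm over 43 years gives 9.4 / 43 ≈ 0.219 mm per year.
B spans 7.9 / 0.219 = 36.07 years ≈ 36 annuli.

36 annuli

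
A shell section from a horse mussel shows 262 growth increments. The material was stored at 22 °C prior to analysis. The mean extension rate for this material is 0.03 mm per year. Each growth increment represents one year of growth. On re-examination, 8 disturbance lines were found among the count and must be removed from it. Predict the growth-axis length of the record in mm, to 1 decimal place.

True growth increment count = 262 − 8 = 254.
Length ≈ 0.03 × 254 = 7.6 mm.

7.6 mm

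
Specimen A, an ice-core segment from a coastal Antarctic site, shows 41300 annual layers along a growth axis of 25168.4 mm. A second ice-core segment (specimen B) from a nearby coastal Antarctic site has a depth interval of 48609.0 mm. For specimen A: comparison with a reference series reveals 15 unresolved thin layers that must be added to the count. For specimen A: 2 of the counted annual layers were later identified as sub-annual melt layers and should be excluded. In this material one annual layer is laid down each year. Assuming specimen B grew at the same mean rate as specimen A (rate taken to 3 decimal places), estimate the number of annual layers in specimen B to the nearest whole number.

Specimen A: after corrections the count is 41300 − 2 + 15 = 41313 annual layers.
A: Mean rate = 25168.4 mm / 41313 years ≈ 0.609 mm/year.
For B, 48609.0 / 0.609 = 79817.73 years ≈ 79818 annual layers.

79818 annual layers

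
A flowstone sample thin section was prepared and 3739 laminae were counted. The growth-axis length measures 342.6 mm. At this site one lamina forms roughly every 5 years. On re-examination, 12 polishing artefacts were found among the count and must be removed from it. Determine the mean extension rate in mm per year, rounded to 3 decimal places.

After corrections the count is 3739 − 12 = 3727 laminae.
At 5 years per lamina, 3727 × 5 = 18635 years.
Mean rate = 342.6 mm / 18635 years ≈ 0.018 mm per year.

0.018 mm per year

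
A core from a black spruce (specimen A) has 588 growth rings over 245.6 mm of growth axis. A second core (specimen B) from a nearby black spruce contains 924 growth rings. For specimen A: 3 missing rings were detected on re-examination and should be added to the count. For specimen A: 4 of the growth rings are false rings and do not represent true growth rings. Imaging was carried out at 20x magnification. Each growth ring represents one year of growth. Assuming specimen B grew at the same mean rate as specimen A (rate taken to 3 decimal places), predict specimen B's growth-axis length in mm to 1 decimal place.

Specimen A: adjusted count: 588 − 4 + 3 = 587 growth rings.
A: Extension rate ≈ 245.6 / 587 = 0.418 mm/year.
For B, 0.418 mm/year × 924 years = 386.2 mm.

386.2 mm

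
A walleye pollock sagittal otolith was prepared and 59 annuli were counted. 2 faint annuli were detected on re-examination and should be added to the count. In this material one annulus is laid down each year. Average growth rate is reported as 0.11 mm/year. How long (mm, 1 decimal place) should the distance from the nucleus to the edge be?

6.7 mm

Correcting the raw count gives 59 + 2 = 61 true annuli.
Length ≈ 0.11 × 61 = 6.7 mm.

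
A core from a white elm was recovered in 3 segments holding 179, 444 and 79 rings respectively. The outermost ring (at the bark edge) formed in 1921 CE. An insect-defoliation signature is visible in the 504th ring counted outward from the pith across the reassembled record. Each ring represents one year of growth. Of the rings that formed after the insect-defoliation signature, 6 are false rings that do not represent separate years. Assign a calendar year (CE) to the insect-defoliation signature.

Total rings = 179 + 444 + 79 = 702.
Between ring 504 and the bark edge there are 702 − 504 = 198 rings.
Excluding 6 false rings: 198 − 6 = 192.
The ring at the bark edge is 1921 CE, so the insect-defoliation signature dates to 1921 − 192 = 1729 CE.

1729 CE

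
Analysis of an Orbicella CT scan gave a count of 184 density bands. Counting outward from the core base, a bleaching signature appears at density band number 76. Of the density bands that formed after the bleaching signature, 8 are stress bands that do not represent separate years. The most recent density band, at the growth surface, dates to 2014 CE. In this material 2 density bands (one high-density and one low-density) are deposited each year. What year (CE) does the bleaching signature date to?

1964 CE

The bleaching signature sits at density band 76 from the core base, so 184 − 76 = 108 density bands formed after it.
Excluding 8 false density bands: 108 − 8 = 100.
Dividing by 2 density bands per year: 100 / 2 = 50 years.
The density band at the growth surface is 2014 CE, so the bleaching signature dates to 2014 − 50 = 1964 CE.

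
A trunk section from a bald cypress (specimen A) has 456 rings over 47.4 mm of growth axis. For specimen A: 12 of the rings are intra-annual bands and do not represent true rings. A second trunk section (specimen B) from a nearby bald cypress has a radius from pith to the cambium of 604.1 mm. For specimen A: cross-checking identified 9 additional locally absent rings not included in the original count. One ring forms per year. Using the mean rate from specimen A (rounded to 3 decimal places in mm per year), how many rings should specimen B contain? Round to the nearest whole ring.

5753 rings

Specimen A: adjusted count: 456 − 12 + 9 = 453 rings.
A: Mean rate = 47.4 mm / 453 years ≈ 0.105 mm/yr.
Specimen B: 604.1 mm / 0.105 mm per year = 5753.33 years ≈ 5753 rings.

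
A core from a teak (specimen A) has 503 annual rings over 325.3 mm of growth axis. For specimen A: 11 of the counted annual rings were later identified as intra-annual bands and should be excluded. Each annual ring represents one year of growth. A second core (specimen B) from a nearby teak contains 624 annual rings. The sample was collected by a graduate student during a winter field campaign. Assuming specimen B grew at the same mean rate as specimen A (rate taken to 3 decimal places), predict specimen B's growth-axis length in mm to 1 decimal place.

412.5 mm

Specimen A: adjusted count: 503 − 11 = 492 annual rings.
A: Mean rate = 325.3 mm / 492 years ≈ 0.661 mm per year.
For B, 0.661 mm/year × 624 years = 412.5 mm.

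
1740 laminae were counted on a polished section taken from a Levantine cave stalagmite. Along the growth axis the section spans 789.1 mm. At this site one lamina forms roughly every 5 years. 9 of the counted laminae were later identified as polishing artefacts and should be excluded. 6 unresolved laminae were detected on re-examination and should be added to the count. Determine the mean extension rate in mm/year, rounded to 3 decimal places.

0.091 mm/year

Correcting the raw count gives 1740 − 9 + 6 = 1737 true laminae.
Multiplying by 5 years per lamina: 1737 × 5 = 8685 years.
Mean rate = 789.1 mm / 8685 years ≈ 0.091 mm/year.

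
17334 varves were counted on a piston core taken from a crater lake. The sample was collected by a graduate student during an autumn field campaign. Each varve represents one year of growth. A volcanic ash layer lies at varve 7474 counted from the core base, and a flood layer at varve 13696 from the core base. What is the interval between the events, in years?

13696 − 7474 = 6222 varves lie between the two events.
That is 6222 years at one varve per year.

6222 years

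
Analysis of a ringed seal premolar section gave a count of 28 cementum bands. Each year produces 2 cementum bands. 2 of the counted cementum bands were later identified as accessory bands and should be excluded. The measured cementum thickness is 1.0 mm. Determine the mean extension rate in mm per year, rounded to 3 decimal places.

0.077 mm per year

True cementum band count = 28 − 2 = 26.
Dividing by 2 cementum bands per year: 26 / 2 = 13 years.
1.0 mm over 13 years gives 1.0 / 13 ≈ 0.077 mm per year.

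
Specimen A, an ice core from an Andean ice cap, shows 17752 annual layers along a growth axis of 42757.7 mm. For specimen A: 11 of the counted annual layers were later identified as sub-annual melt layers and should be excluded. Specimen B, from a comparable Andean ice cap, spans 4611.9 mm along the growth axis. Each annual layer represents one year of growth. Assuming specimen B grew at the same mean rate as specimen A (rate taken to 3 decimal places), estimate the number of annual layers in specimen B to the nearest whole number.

Specimen A: after corrections the count is 17752 − 11 = 17741 annual layers.
A: 42757.7 mm over 17741 years gives 42757.7 / 17741 ≈ 2.410 mm/year.
For B, 4611.9 / 2.410 = 1913.65 years ≈ 1914 annual layers.

1914 annual layers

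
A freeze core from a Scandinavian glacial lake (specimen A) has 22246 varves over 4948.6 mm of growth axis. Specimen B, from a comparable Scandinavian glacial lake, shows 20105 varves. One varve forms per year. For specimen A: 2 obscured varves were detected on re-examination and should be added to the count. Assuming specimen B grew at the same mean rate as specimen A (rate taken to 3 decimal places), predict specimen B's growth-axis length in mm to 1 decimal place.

Specimen A: after corrections the count is 22246 + 2 = 22248 varves.
A: Mean rate = 4948.6 mm / 22248 years ≈ 0.222 mm/yr.
Length of B = 0.222 × 20105 = 4463.3 mm.

4463.3 mm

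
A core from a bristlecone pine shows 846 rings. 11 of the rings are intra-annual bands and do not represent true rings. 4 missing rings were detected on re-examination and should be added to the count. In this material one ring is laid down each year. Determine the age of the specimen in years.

839 yr

After corrections the count is 846 − 11 + 4 = 839 rings.
With a one-to-one ring periodicity this is 839 years.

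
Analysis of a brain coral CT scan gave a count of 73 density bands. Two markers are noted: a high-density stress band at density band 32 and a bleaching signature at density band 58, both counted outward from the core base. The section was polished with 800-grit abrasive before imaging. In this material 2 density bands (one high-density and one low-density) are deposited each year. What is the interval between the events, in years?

13 yr

58 − 32 = 26 density bands lie between the two events.
Dividing by 2 density bands per year: 26 / 2 = 13 years.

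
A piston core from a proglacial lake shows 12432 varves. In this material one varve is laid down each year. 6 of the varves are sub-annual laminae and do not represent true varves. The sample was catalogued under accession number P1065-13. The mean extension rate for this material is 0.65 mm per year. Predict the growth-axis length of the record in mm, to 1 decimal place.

8076.9 mm

True varve count = 12432 − 6 = 12426.
12426 years at 0.65 mm/year gives 0.65 × 12426 = 8076.9 mm.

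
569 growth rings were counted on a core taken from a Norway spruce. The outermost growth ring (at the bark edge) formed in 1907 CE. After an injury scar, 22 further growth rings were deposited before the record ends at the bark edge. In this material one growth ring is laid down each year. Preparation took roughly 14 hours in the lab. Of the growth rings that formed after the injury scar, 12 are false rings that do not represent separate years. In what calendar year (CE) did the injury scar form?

1897 CE

22 growth rings post-date the injury scar.
22 − 12 false = 10 true growth rings after the injury scar.
Counting back 10 years from 1907 CE places the injury scar in 1907 − 10 = 1897 CE.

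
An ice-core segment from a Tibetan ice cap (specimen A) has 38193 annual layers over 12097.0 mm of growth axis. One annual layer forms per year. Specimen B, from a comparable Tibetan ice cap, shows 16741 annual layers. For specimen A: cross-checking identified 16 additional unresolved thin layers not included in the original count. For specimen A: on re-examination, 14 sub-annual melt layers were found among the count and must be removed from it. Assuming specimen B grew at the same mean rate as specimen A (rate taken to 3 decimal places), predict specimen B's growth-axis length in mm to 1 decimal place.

5306.9 mm

Specimen A: after corrections the count is 38193 − 14 + 16 = 38195 annual layers.
A: Extension rate ≈ 12097.0 / 38195 = 0.317 mm/yr.
Length of B = 0.317 × 16741 = 5306.9 mm.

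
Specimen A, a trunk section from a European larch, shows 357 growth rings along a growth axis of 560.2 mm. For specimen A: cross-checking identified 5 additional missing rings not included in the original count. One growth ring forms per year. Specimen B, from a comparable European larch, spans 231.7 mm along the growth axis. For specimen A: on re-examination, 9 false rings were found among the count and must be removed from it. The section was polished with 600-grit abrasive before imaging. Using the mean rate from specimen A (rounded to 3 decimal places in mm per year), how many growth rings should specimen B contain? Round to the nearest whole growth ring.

146 growth rings

Specimen A: correcting the raw count gives 357 − 9 + 5 = 353 true growth rings.
A: Mean rate = 560.2 mm / 353 years ≈ 1.587 mm/yr.
B spans 231.7 / 1.587 = 146.00 years ≈ 146 growth rings.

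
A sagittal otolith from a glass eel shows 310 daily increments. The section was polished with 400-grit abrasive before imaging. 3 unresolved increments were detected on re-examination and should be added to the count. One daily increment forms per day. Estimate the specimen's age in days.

313 days

True daily increment count = 310 + 3 = 313.
One daily increment per day makes the duration 313 days.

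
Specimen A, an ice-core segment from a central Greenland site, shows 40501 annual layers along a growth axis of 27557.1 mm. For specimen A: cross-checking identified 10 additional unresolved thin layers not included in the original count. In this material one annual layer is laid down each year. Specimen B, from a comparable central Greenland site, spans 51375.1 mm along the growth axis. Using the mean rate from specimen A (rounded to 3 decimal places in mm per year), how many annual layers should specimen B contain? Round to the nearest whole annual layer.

75552 annual layers

Specimen A: correcting the raw count gives 40501 + 10 = 40511 true annual layers.
A: Mean rate = 27557.1 mm / 40511 years ≈ 0.680 mm/year.
Specimen B: 51375.1 mm / 0.680 mm per year = 75551.62 years ≈ 75552 annual layers.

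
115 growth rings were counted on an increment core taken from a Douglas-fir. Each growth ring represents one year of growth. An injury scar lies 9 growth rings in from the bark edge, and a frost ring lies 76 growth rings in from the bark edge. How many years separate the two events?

Separation: 76 − 9 = 67 growth rings.
One growth ring per year makes the interval 67 years.

67 years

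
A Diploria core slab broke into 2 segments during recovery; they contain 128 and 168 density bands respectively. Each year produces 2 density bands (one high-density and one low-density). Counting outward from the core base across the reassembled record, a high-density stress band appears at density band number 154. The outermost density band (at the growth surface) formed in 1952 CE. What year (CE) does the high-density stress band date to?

Total density bands = 128 + 168 = 296.
Between density band 154 and the growth surface there are 296 − 154 = 142 density bands.
Dividing by 2 density bands per year: 142 / 2 = 71 years.
Counting back 71 years from 1952 CE places the high-density stress band in 1952 − 71 = 1881 CE.

1881 CE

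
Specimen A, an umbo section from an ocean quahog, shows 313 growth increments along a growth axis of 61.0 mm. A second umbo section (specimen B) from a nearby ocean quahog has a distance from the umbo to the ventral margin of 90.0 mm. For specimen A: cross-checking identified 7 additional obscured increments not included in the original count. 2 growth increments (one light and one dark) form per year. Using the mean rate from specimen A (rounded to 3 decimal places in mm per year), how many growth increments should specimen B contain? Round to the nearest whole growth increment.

472 growth increments

Specimen A: true growth increment count = 313 + 7 = 320.
Specimen A: 320 growth increments at 2 per year is 320 / 2 = 160 years.
A: Mean rate = 61.0 mm / 160 years ≈ 0.381 mm/year.
For B, 90.0 / 0.381 = 236.22 years; at 2 growth increments per year that is 236.22 × 2 ≈ 472 growth increments.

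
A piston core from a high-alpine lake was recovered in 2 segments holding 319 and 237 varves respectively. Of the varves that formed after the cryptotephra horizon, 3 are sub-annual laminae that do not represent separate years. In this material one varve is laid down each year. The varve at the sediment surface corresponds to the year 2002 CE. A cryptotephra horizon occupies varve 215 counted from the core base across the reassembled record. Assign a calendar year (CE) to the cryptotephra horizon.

1664 CE

Total varves = 319 + 237 = 556.
The cryptotephra horizon sits at varve 215 from the core base, so 556 − 215 = 341 varves formed after it.
Excluding 3 false varves: 341 − 3 = 338.
The varve at the sediment surface is 2002 CE, so the cryptotephra horizon dates to 2002 − 338 = 1664 CE.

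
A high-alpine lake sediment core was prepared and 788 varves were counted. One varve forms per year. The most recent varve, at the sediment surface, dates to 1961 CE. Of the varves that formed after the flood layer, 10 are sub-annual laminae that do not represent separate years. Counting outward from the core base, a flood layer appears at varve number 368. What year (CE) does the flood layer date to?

Between varve 368 and the sediment surface there are 788 − 368 = 420 varves.
420 − 10 false = 410 true varves after the flood layer.
The varve at the sediment surface is 1961 CE, so the flood layer dates to 1961 − 410 = 1551 CE.

1551 CE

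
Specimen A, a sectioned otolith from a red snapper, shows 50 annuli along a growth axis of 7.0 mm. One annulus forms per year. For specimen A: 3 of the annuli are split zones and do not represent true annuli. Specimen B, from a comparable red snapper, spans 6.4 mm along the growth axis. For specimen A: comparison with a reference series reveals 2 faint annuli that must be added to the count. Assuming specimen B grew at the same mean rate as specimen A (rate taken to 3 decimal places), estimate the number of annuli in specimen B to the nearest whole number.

45 annuli

Specimen A: adjusted count: 50 − 3 + 2 = 49 annuli.
A: Extension rate ≈ 7.0 / 49 = 0.143 mm/year.
Specimen B: 6.4 mm / 0.143 mm per year = 44.76 years ≈ 45 annuli.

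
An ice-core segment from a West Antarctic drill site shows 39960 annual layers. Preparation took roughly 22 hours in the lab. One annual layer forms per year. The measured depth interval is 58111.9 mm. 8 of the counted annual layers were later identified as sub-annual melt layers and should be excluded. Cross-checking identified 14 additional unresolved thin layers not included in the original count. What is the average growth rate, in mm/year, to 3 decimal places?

1.454 mm/year

Correcting the raw count gives 39960 − 8 + 14 = 39966 true annual layers.
58111.9 mm over 39966 years gives 58111.9 / 39966 ≈ 1.454 mm/year.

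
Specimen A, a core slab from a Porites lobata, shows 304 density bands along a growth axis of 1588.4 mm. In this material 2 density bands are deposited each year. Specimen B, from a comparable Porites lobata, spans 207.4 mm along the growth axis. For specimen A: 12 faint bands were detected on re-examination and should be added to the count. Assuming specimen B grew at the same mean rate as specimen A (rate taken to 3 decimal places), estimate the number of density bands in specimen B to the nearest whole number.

41 density bands

Specimen A: true density band count = 304 + 12 = 316.
Specimen A: dividing by 2 density bands per year: 316 / 2 = 158 years.
A: Extension rate ≈ 1588.4 / 158 = 10.053 mm/yr.
For B, 207.4 / 10.053 = 20.63 years; at 2 density bands per year that is 20.63 × 2 ≈ 41 density bands.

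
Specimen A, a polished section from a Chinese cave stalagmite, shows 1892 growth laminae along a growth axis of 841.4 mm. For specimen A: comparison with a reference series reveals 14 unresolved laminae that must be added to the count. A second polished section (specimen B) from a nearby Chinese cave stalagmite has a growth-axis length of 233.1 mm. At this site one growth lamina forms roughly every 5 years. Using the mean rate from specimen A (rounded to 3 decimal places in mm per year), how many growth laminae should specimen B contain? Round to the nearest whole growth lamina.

530 growth laminae

Specimen A: after corrections the count is 1892 + 14 = 1906 growth laminae.
Specimen A: at 5 years per growth lamina, 1906 × 5 = 9530 years.
A: Mean rate = 841.4 mm / 9530 years ≈ 0.088 mm/year.
Specimen B: 233.1 mm / 0.088 mm per year = 2648.86 years; at 5 years per growth lamina that is 2648.86 / 5 ≈ 530 growth laminae.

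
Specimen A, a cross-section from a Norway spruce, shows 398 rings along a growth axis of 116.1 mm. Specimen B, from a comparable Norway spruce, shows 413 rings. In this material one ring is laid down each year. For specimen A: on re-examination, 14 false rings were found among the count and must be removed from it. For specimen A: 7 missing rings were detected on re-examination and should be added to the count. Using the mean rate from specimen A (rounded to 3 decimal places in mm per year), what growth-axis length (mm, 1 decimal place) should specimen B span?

122.7 mm

Specimen A: correcting the raw count gives 398 − 14 + 7 = 391 true rings.
A: Mean rate = 116.1 mm / 391 years ≈ 0.297 mm per year.
For B, 0.297 mm/year × 413 years = 122.7 mm.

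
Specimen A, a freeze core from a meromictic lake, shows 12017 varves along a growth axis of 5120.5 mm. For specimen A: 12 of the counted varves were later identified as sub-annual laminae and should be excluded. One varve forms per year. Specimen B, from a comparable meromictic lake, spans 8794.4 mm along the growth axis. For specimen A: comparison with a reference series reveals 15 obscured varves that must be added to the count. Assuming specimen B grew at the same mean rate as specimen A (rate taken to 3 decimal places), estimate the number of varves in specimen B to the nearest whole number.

Specimen A: correcting the raw count gives 12017 − 12 + 15 = 12020 true varves.
A: Extension rate ≈ 5120.5 / 12020 = 0.426 mm/yr.
For B, 8794.4 / 0.426 = 20644.13 years ≈ 20644 varves.

20644 varves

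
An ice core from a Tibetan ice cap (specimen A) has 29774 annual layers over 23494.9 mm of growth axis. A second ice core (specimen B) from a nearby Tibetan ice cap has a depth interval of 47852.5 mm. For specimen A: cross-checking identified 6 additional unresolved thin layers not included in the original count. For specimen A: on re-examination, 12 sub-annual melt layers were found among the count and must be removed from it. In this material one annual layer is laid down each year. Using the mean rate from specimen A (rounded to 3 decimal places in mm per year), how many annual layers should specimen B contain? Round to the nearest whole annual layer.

Specimen A: correcting the raw count gives 29774 − 12 + 6 = 29768 true annual layers.
A: Mean rate = 23494.9 mm / 29768 years ≈ 0.789 mm per year.
Specimen B: 47852.5 mm / 0.789 mm per year = 60649.56 years ≈ 60650 annual layers.

60650 annual layers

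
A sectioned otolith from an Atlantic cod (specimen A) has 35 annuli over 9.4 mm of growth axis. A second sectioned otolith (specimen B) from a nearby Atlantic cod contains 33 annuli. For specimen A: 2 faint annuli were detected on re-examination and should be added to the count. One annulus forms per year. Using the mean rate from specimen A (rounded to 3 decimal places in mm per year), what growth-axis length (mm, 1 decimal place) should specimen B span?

Specimen A: true annulus count = 35 + 2 = 37.
A: Extension rate ≈ 9.4 / 37 = 0.254 mm/year.
For B, 0.254 mm/year × 33 years = 8.4 mm.

8.4 mm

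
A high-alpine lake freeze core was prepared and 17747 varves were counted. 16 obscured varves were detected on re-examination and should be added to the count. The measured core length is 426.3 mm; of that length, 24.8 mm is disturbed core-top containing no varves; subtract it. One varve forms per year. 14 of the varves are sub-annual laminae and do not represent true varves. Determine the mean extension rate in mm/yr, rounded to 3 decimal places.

0.023 mm/yr

True varve count = 17747 − 14 + 16 = 17749.
Net length = 426.3 − 24.8 = 401.5 mm.
401.5 mm over 17749 years gives 401.5 / 17749 ≈ 0.023 mm/yr.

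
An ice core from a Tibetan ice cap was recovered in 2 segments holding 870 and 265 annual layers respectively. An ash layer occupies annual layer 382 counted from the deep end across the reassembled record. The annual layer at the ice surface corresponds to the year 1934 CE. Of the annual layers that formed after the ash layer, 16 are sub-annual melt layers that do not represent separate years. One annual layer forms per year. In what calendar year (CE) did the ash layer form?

1197 CE

Total annual layers = 870 + 265 = 1135.
The ash layer sits at annual layer 382 from the deep end, so 1135 − 382 = 753 annual layers formed after it.
Removing the 16 false annual layers leaves 753 − 16 = 737 true annual layers beyond the ash layer.
The annual layer at the ice surface is 1934 CE, so the ash layer dates to 1934 − 737 = 1197 CE.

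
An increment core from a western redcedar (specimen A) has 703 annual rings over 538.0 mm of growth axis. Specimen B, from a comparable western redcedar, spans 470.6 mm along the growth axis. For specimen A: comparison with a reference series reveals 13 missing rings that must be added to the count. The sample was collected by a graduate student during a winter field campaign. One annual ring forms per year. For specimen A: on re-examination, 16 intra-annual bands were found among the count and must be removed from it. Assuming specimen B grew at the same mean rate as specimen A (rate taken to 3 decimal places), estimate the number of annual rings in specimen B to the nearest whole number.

612 annual rings

Specimen A: after corrections the count is 703 − 16 + 13 = 700 annual rings.
A: Extension rate ≈ 538.0 / 700 = 0.769 mm/yr.
Specimen B: 470.6 mm / 0.769 mm per year = 611.96 years ≈ 612 annual rings.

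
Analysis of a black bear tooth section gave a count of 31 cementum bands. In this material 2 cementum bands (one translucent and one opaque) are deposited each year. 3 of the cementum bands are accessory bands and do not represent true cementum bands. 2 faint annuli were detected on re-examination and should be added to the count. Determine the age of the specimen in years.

15 years

Correcting the raw count gives 31 − 3 + 2 = 30 true cementum bands.
30 cementum bands at 2 per year is 30 / 2 = 15 years.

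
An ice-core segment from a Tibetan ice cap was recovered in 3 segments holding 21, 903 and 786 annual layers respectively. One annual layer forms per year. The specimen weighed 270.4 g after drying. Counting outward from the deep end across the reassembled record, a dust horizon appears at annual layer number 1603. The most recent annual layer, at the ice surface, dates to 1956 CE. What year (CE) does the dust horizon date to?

1849 CE

Total annual layers = 21 + 903 + 786 = 1710.
Between annual layer 1603 and the ice surface there are 1710 − 1603 = 107 annual layers.
Counting back 107 years from 1956 CE places the dust horizon in 1956 − 107 = 1849 CE.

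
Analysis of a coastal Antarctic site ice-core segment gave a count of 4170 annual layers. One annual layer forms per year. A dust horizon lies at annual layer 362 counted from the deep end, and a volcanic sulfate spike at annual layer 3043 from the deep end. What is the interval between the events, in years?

Separation: 3043 − 362 = 2681 annual layers.
At one annual layer per year, 2681 years elapsed between them.

2681 years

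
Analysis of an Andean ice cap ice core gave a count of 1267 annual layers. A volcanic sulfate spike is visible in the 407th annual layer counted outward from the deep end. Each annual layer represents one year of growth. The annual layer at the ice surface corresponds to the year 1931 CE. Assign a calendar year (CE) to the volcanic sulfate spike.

1267 − 407 = 860 annual layers lie beyond the volcanic sulfate spike toward the ice surface.
1931 − 860 = 1071 CE.

1071 CE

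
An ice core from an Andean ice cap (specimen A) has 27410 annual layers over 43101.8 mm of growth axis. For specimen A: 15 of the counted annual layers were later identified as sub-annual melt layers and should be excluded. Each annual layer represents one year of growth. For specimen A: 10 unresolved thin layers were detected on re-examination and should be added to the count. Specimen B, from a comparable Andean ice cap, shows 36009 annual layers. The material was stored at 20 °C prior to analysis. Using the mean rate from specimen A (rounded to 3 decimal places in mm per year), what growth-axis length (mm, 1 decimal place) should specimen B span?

Specimen A: correcting the raw count gives 27410 − 15 + 10 = 27405 true annual layers.
A: Extension rate ≈ 43101.8 / 27405 = 1.573 mm/year.
Length of B = 1.573 × 36009 = 56642.2 mm.

56642.2 mm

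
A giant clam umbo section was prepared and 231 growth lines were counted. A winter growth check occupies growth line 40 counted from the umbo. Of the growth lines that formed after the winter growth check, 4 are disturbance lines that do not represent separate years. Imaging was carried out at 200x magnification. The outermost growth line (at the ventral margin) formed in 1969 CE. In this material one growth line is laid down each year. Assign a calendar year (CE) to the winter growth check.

1782 CE

The winter growth check sits at growth line 40 from the umbo, so 231 − 40 = 191 growth lines formed after it.
191 − 4 false = 187 true growth lines after the winter growth check.
1969 − 187 = 1782 CE.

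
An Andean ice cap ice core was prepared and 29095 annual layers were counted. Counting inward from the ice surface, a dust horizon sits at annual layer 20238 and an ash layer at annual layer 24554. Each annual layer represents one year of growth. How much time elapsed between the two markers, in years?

Separation: 24554 − 20238 = 4316 annual layers.
One annual layer per year makes the interval 4316 years.

4316 years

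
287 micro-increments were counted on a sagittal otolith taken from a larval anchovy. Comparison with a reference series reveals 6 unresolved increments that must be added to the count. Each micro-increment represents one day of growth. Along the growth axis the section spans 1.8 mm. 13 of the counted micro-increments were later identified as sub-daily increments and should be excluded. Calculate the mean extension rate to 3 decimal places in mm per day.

Correcting the raw count gives 287 − 13 + 6 = 280 true micro-increments.
Mean rate = 1.8 mm / 280 days ≈ 0.006 mm per day.

0.006 mm per day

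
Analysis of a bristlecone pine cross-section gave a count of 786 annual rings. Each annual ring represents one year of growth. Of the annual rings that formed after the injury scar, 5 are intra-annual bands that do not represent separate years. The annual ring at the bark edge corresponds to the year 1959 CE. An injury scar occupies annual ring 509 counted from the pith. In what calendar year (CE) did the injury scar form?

786 − 509 = 277 annual rings lie beyond the injury scar toward the bark edge.
Removing the 5 false annual rings leaves 277 − 5 = 272 true annual rings beyond the injury scar.
1959 − 272 = 1687 CE.

1687 CE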